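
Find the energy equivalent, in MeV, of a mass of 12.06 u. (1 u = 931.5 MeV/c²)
E = mc² = 11230 MeV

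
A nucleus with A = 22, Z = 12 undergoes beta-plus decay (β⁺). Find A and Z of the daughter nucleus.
Daughter: A = 22, Z = 11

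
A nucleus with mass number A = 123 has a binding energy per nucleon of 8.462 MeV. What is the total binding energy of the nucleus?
B.E. = 8.462 × 123 = 1041 MeV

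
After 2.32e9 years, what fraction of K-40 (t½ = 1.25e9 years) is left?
N/N₀ = (1/2)^(t/t½) = 0.2762 = 27.6%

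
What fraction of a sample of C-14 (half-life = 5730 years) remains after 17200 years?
N/N₀ = (1/2)^(t/t½) = 0.1248 = 12.5%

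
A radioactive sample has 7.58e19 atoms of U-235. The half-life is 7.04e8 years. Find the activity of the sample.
A = λN = 7.463e10 decays/year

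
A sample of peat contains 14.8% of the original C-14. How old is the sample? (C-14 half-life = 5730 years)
Age = t½ × log₂(1/ratio) = 15790 years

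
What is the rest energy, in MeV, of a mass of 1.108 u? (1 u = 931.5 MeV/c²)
E = mc² = 1032 MeV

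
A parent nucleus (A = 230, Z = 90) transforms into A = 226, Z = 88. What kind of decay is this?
ΔA = -4, ΔZ = -2 ⇒ alpha decay (α)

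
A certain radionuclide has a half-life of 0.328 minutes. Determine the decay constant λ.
λ = ln(2)/t½ = 2.113 minute⁻¹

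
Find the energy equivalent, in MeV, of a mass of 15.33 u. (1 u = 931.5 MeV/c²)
E = mc² = 14280 MeV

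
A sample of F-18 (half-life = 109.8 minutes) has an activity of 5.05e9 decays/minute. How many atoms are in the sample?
N = A/λ = 8e11 atoms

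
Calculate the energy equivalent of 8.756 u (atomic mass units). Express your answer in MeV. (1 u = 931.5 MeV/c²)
E = mc² = 8156 MeV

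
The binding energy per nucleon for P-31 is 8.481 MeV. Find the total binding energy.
B.E. = 8.481 × 31 = 262.9 MeV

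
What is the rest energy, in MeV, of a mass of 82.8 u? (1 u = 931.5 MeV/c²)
E = mc² = 77130 MeV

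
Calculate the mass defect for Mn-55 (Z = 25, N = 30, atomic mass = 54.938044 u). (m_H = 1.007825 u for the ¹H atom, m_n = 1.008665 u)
Δm = Z·m_H + N·m_n − M = 0.5175 u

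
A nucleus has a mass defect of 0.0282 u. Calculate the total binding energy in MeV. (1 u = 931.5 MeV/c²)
B.E. = Δm × 931.5 = 26.27 MeV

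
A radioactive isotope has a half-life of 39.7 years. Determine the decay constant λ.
λ = ln(2)/t½ = 0.01746 year⁻¹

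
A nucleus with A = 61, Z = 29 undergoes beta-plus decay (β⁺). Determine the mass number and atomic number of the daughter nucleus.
Daughter: A = 61, Z = 28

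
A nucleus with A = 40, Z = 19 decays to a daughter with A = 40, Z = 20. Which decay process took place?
ΔA = 0, ΔZ = +1 ⇒ beta-minus decay (β⁻)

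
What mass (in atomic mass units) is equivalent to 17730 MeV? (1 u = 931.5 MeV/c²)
m = E/c² = 19.03 u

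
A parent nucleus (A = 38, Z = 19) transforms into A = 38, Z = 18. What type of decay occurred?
ΔA = 0, ΔZ = -1 ⇒ beta-plus decay (β⁺) or electron capture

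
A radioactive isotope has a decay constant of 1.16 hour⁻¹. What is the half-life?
t½ = ln(2)/λ = 0.5975 hours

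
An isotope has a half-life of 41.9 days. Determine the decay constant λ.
λ = ln(2)/t½ = 0.01654 day⁻¹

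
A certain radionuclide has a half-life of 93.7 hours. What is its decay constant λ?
λ = ln(2)/t½ = 0.007398 hour⁻¹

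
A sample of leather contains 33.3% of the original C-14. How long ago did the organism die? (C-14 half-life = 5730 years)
Age = t½ × log₂(1/ratio) = 9090 years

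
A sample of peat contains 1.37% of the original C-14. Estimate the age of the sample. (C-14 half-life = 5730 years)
Age = t½ × log₂(1/ratio) = 35470 years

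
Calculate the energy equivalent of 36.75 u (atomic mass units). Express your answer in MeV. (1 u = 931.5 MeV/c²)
E = mc² = 34230 MeV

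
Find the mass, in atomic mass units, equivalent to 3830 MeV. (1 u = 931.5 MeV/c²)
m = E/c² = 4.112 u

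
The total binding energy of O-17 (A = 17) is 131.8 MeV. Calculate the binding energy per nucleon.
B.E./A = 131.8/17 = 7.753 MeV/nucleon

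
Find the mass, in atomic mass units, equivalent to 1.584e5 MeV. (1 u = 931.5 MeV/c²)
m = E/c² = 170 u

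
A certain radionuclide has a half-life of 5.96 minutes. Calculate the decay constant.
λ = ln(2)/t½ = 0.1163 minute⁻¹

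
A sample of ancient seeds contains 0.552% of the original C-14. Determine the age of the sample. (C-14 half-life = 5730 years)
Age = t½ × log₂(1/ratio) = 42980 years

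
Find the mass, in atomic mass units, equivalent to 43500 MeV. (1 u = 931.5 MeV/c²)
m = E/c² = 46.7 u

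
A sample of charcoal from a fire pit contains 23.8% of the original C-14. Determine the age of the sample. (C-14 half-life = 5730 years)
Age = t½ × log₂(1/ratio) = 11870 years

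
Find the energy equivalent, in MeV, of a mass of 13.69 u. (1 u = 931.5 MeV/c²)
E = mc² = 12750 MeV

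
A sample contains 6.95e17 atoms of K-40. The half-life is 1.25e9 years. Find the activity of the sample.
A = λN = 3.854e8 decays/year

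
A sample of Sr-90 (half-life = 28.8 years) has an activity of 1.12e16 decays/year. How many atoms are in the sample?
N = A/λ = 4.654e17 atoms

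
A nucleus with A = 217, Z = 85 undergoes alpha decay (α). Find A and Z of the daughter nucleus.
Daughter: A = 213, Z = 83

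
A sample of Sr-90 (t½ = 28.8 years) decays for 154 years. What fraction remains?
N/N₀ = (1/2)^(t/t½) = 0.02457 = 2.46%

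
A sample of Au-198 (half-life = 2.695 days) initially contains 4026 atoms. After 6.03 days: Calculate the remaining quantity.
N = N₀(1/2)^(t/t½) = 853.7 atoms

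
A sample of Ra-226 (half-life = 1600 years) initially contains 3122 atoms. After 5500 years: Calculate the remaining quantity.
N = N₀(1/2)^(t/t½) = 288.2 atoms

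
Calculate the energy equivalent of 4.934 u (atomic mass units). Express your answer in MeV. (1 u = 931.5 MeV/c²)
E = mc² = 4596 MeV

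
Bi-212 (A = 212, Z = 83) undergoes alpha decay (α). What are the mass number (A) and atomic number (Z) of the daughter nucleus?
Daughter: A = 208, Z = 81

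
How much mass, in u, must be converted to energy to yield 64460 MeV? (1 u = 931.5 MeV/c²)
m = E/c² = 69.2 u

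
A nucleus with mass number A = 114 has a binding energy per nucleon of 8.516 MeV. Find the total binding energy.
B.E. = 8.516 × 114 = 970.8 MeV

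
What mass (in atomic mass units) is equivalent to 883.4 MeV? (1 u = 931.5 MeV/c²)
m = E/c² = 0.9484 u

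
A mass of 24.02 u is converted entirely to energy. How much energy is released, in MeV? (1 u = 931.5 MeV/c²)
E = mc² = 22370 MeV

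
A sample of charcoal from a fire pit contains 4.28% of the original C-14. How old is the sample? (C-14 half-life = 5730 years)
Age = t½ × log₂(1/ratio) = 26050 years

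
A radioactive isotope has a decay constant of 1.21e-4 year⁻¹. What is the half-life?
t½ = ln(2)/λ = 5728 years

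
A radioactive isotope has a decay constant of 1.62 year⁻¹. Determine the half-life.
t½ = ln(2)/λ = 0.4279 years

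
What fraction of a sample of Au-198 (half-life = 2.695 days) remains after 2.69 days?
N/N₀ = (1/2)^(t/t½) = 0.5006 = 50.1%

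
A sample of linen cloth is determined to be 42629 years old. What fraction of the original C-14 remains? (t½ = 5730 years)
N/N₀ = (1/2)^(t/t½) = 0.00576 = 0.576%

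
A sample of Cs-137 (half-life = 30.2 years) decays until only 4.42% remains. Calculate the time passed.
t = t½ × log₂(N₀/N) = 135.9 years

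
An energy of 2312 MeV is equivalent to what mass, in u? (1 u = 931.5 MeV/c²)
m = E/c² = 2.482 u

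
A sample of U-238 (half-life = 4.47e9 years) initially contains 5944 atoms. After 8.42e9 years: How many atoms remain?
N = N₀(1/2)^(t/t½) = 1611 atoms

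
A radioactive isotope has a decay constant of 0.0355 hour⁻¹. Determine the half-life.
t½ = ln(2)/λ = 19.53 hours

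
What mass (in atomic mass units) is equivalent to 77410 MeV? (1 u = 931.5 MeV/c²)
m = E/c² = 83.1 u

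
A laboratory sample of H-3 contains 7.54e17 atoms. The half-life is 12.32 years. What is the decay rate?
A = λN = 4.242e16 decays/year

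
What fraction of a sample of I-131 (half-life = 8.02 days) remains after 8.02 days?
N/N₀ = (1/2)^(t/t½) = 0.5 = 50%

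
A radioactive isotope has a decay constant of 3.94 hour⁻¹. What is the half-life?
t½ = ln(2)/λ = 0.1759 hours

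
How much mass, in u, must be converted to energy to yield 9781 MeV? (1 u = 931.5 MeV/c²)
m = E/c² = 10.5 u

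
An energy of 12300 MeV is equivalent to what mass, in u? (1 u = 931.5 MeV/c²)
m = E/c² = 13.2 u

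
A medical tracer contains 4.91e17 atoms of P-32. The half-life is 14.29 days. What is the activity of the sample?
A = λN = 2.382e16 decays/day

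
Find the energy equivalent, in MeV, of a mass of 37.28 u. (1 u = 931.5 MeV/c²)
E = mc² = 34730 MeV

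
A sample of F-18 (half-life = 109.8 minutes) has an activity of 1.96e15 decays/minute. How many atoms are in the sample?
N = A/λ = 3.105e17 atoms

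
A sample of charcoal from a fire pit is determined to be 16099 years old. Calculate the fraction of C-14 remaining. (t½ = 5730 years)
N/N₀ = (1/2)^(t/t½) = 0.1426 = 14.3%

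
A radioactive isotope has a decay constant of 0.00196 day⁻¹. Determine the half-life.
t½ = ln(2)/λ = 353.6 days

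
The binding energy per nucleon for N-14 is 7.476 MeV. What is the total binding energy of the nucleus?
B.E. = 7.476 × 14 = 104.7 MeV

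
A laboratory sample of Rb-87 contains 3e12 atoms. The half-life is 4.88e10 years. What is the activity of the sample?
A = λN = 42.61 decays/year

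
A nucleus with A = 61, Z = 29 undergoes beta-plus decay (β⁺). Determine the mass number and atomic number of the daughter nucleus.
Daughter: A = 61, Z = 28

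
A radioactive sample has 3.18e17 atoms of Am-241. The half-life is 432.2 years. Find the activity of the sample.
A = λN = 5.1e14 decays/year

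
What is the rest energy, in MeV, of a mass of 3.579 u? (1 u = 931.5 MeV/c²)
E = mc² = 3334 MeV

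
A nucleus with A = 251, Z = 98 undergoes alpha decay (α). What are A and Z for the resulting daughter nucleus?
Daughter: A = 247, Z = 96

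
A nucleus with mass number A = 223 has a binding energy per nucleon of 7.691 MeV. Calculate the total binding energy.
B.E. = 7.691 × 223 = 1715 MeV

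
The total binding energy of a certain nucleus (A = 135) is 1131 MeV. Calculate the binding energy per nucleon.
B.E./A = 1131/135 = 8.378 MeV/nucleon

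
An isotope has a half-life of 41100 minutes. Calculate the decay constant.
λ = ln(2)/t½ = 1.686e-5 minute⁻¹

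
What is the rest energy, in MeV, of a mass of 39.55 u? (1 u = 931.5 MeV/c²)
E = mc² = 36840 MeV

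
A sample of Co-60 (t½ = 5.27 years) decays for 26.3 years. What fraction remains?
N/N₀ = (1/2)^(t/t½) = 0.03146 = 3.15%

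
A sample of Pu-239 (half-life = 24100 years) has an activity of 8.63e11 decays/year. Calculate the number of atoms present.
N = A/λ = 3.001e16 atoms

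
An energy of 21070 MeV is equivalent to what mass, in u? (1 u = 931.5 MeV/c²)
m = E/c² = 22.62 u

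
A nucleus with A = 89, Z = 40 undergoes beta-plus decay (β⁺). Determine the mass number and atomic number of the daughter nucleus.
Daughter: A = 89, Z = 39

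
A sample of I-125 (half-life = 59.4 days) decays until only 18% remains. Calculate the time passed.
t = t½ × log₂(N₀/N) = 147 days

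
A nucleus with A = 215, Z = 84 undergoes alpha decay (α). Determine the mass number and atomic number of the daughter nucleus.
Daughter: A = 211, Z = 82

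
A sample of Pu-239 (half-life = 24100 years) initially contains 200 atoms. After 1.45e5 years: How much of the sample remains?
N = N₀(1/2)^(t/t½) = 3.089 atoms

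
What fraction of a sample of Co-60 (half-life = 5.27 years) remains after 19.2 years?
N/N₀ = (1/2)^(t/t½) = 0.08003 = 8%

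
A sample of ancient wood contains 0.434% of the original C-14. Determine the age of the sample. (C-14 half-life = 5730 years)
Age = t½ × log₂(1/ratio) = 44970 years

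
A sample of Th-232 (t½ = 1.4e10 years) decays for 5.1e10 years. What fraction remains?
N/N₀ = (1/2)^(t/t½) = 0.08006 = 8.01%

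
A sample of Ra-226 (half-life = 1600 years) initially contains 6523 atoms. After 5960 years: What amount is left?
N = N₀(1/2)^(t/t½) = 493.3 atoms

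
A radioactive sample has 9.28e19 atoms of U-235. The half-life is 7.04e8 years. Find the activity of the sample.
A = λN = 9.137e10 decays/year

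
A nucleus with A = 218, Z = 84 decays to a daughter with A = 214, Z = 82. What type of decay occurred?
ΔA = -4, ΔZ = -2 ⇒ alpha decay (α)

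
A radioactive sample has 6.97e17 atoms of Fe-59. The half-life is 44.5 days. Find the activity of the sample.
A = λN = 1.086e16 decays/day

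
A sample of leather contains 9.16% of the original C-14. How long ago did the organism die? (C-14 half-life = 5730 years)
Age = t½ × log₂(1/ratio) = 19760 years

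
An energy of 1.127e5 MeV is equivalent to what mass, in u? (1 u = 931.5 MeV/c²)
m = E/c² = 121 u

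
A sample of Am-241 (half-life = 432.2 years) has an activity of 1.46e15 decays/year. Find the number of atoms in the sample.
N = A/λ = 9.104e17 atoms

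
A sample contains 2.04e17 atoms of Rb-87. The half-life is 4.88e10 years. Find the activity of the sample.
A = λN = 2.898e6 decays/year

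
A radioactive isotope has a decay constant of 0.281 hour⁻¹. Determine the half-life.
t½ = ln(2)/λ = 2.467 hours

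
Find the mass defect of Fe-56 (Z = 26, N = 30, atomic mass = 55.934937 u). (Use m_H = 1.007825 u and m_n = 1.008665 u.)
Δm = Z·m_H + N·m_n − M = 0.5285 u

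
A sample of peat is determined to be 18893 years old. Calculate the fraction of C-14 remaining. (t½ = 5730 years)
N/N₀ = (1/2)^(t/t½) = 0.1017 = 10.2%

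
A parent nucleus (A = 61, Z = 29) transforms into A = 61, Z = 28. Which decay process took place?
ΔA = 0, ΔZ = -1 ⇒ beta-plus decay (β⁺) or electron capture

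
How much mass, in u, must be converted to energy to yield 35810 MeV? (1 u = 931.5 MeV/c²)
m = E/c² = 38.44 u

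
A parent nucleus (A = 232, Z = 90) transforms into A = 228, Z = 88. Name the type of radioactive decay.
ΔA = -4, ΔZ = -2 ⇒ alpha decay (α)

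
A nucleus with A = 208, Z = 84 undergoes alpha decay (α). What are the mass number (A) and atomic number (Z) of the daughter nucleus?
Daughter: A = 204, Z = 82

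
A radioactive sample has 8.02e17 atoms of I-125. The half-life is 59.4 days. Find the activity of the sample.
A = λN = 9.359e15 decays/day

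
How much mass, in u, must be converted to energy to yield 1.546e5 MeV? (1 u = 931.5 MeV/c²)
m = E/c² = 166 u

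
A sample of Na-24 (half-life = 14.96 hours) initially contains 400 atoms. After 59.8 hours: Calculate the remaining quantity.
N = N₀(1/2)^(t/t½) = 25.05 atoms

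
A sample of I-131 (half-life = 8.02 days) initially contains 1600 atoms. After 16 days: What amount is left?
N = N₀(1/2)^(t/t½) = 401.4 atoms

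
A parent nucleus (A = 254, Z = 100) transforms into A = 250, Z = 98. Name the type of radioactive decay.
ΔA = -4, ΔZ = -2 ⇒ alpha decay (α)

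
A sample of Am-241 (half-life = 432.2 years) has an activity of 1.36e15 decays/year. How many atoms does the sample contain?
N = A/λ = 8.48e17 atoms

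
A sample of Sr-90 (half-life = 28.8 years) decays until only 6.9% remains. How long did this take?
t = t½ × log₂(N₀/N) = 111.1 years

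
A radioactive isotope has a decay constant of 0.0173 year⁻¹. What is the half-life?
t½ = ln(2)/λ = 40.07 years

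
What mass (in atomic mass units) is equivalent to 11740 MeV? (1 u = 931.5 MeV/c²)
m = E/c² = 12.6 u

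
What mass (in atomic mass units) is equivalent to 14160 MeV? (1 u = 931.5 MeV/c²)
m = E/c² = 15.2 u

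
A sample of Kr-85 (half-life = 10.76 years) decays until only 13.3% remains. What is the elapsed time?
t = t½ × log₂(N₀/N) = 31.32 years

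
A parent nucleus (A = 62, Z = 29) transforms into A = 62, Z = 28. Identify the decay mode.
ΔA = 0, ΔZ = -1 ⇒ beta-plus decay (β⁺) or electron capture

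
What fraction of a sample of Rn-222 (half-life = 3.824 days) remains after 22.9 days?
N/N₀ = (1/2)^(t/t½) = 0.01575 = 1.58%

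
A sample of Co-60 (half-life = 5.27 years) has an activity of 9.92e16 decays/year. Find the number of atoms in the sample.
N = A/λ = 7.542e17 atoms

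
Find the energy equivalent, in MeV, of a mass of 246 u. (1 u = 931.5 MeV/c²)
E = mc² = 2.291e5 MeV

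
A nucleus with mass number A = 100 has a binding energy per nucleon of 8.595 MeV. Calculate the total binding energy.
B.E. = 8.595 × 100 = 859.5 MeV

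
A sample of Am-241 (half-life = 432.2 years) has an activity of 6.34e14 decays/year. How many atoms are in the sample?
N = A/λ = 3.953e17 atoms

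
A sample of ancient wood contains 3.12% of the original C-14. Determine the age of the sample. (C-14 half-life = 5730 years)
Age = t½ × log₂(1/ratio) = 28660 years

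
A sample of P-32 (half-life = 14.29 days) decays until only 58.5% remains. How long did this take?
t = t½ × log₂(N₀/N) = 11.05 days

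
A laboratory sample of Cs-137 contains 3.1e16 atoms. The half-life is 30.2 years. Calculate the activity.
A = λN = 7.115e14 decays/year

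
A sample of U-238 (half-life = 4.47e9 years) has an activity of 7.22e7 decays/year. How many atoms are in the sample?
N = A/λ = 4.656e17 atoms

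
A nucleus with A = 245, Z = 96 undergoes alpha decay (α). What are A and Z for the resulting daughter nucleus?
Daughter: A = 241, Z = 94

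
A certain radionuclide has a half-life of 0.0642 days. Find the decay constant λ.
λ = ln(2)/t½ = 10.8 day⁻¹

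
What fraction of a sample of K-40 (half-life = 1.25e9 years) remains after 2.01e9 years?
N/N₀ = (1/2)^(t/t½) = 0.3281 = 32.8%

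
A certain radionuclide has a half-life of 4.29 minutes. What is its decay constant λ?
λ = ln(2)/t½ = 0.1616 minute⁻¹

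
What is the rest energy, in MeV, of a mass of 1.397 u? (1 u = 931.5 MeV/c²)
E = mc² = 1301 MeV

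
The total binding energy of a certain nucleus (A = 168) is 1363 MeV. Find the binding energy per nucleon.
B.E./A = 1363/168 = 8.113 MeV/nucleon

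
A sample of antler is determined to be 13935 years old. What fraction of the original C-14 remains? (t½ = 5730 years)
N/N₀ = (1/2)^(t/t½) = 0.1853 = 18.5%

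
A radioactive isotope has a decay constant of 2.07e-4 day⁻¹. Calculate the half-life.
t½ = ln(2)/λ = 3349 days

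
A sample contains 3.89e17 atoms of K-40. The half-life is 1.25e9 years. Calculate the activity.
A = λN = 2.157e8 decays/year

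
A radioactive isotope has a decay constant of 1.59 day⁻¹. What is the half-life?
t½ = ln(2)/λ = 0.4359 days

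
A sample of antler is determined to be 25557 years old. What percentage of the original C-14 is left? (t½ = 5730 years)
N/N₀ = (1/2)^(t/t½) = 0.04543 = 4.54%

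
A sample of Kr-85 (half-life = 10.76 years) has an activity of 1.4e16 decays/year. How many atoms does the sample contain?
N = A/λ = 2.173e17 atoms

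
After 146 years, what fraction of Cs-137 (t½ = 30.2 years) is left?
N/N₀ = (1/2)^(t/t½) = 0.03505 = 3.51%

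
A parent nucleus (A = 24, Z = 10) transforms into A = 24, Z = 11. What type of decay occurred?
ΔA = 0, ΔZ = +1 ⇒ beta-minus decay (β⁻)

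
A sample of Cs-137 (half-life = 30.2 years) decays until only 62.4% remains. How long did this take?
t = t½ × log₂(N₀/N) = 20.55 years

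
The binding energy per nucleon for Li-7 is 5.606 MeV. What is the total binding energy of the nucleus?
B.E. = 5.606 × 7 = 39.24 MeV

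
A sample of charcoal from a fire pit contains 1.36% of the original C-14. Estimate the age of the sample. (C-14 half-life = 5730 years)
Age = t½ × log₂(1/ratio) = 35530 years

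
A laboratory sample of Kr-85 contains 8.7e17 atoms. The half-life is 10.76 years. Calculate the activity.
A = λN = 5.604e16 decays/year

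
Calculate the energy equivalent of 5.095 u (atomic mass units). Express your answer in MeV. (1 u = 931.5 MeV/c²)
E = mc² = 4746 MeV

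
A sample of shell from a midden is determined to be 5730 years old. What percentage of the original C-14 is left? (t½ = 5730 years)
N/N₀ = (1/2)^(t/t½) = 0.5 = 50%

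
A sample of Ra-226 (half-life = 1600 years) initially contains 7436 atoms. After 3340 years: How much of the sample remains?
N = N₀(1/2)^(t/t½) = 1750 atoms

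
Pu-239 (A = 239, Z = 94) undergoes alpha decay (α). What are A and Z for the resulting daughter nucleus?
Daughter: A = 235, Z = 92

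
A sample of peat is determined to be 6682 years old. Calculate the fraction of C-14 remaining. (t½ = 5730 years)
N/N₀ = (1/2)^(t/t½) = 0.4456 = 44.6%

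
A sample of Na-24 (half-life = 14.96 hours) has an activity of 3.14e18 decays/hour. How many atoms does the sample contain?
N = A/λ = 6.777e19 atoms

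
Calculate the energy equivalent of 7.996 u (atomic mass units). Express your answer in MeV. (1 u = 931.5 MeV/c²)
E = mc² = 7448 MeV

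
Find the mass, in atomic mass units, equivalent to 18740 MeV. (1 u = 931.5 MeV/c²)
m = E/c² = 20.12 u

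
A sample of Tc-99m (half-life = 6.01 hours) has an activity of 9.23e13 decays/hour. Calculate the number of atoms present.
N = A/λ = 8.003e14 atoms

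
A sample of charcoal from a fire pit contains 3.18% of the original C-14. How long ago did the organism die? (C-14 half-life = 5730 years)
Age = t½ × log₂(1/ratio) = 28510 years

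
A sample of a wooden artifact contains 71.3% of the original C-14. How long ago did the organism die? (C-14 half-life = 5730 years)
Age = t½ × log₂(1/ratio) = 2796 years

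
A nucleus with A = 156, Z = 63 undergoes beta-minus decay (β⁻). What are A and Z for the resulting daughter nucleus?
Daughter: A = 156, Z = 64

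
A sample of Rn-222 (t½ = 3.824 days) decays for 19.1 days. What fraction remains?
N/N₀ = (1/2)^(t/t½) = 0.03136 = 3.14%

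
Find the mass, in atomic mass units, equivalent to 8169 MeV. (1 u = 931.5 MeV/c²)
m = E/c² = 8.77 u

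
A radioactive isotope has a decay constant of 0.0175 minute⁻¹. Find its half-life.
t½ = ln(2)/λ = 39.61 minutes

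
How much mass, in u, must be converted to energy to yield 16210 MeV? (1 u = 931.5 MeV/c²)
m = E/c² = 17.4 u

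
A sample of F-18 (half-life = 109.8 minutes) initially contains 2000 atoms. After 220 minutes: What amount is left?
N = N₀(1/2)^(t/t½) = 498.7 atoms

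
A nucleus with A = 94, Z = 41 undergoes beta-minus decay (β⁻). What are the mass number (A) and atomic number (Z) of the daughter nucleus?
Daughter: A = 94, Z = 42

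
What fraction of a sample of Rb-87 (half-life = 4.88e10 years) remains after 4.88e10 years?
N/N₀ = (1/2)^(t/t½) = 0.5 = 50%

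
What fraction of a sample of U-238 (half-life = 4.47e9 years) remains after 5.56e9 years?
N/N₀ = (1/2)^(t/t½) = 0.4222 = 42.2%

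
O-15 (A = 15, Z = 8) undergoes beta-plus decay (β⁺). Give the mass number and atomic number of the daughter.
Daughter: A = 15, Z = 7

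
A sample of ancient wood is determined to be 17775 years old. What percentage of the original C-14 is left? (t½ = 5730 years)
N/N₀ = (1/2)^(t/t½) = 0.1165 = 11.6%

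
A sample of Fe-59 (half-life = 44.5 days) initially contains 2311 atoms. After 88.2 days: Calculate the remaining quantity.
N = N₀(1/2)^(t/t½) = 585 atoms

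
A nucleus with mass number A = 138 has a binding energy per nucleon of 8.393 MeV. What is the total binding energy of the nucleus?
B.E. = 8.393 × 138 = 1158 MeV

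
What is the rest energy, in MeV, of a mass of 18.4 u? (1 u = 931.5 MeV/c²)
E = mc² = 17140 MeV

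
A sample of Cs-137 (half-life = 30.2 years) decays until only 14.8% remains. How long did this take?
t = t½ × log₂(N₀/N) = 83.24 years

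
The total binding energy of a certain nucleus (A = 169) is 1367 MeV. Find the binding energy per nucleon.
B.E./A = 1367/169 = 8.089 MeV/nucleon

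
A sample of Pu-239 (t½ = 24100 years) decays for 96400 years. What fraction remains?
N/N₀ = (1/2)^(t/t½) = 0.0625 = 6.25%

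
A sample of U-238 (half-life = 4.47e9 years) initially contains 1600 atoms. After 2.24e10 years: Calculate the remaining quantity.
N = N₀(1/2)^(t/t½) = 49.61 atoms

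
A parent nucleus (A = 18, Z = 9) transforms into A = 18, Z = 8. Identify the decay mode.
ΔA = 0, ΔZ = -1 ⇒ beta-plus decay (β⁺) or electron capture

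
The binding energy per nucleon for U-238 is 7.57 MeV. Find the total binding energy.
B.E. = 7.57 × 238 = 1802 MeV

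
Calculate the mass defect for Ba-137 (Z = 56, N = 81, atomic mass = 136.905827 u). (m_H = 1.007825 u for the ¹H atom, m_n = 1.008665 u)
Δm = Z·m_H + N·m_n − M = 1.234 u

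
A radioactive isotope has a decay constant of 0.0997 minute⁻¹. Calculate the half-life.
t½ = ln(2)/λ = 6.952 minutes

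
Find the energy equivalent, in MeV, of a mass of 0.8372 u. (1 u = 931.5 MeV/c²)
E = mc² = 779.9 MeV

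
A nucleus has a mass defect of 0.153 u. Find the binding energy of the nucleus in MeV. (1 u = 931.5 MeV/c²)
B.E. = Δm × 931.5 = 142.5 MeV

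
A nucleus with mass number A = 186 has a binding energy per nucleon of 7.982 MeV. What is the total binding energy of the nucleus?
B.E. = 7.982 × 186 = 1485 MeV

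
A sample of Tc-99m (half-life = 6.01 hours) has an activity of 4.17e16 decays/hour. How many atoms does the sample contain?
N = A/λ = 3.616e17 atoms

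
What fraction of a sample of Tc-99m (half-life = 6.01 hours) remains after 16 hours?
N/N₀ = (1/2)^(t/t½) = 0.158 = 15.8%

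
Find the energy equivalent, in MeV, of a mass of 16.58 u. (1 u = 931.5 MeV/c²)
E = mc² = 15440 MeV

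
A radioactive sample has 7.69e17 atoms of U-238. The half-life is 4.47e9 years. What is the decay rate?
A = λN = 1.192e8 decays/year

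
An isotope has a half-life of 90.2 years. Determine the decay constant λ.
λ = ln(2)/t½ = 0.007685 year⁻¹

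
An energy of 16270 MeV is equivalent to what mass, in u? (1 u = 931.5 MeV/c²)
m = E/c² = 17.47 u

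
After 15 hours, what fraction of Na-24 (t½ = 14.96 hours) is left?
N/N₀ = (1/2)^(t/t½) = 0.4991 = 49.9%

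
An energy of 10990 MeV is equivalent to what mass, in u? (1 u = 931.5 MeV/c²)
m = E/c² = 11.8 u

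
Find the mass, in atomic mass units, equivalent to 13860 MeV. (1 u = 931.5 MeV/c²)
m = E/c² = 14.88 u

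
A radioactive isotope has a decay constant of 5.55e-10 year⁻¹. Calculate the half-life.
t½ = ln(2)/λ = 1.249e9 years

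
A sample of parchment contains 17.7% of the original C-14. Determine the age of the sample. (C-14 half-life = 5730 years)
Age = t½ × log₂(1/ratio) = 14310 years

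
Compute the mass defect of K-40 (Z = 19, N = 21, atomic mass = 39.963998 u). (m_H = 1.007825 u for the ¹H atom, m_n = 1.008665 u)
Δm = Z·m_H + N·m_n − M = 0.3666 u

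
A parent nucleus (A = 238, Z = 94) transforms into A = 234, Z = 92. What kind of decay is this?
ΔA = -4, ΔZ = -2 ⇒ alpha decay (α)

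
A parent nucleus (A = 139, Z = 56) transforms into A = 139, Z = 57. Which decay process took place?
ΔA = 0, ΔZ = +1 ⇒ beta-minus decay (β⁻)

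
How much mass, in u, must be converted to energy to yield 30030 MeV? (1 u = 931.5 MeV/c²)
m = E/c² = 32.24 u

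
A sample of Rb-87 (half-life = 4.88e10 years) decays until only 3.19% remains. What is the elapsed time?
t = t½ × log₂(N₀/N) = 2.426e11 years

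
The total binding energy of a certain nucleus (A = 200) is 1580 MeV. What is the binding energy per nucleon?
B.E./A = 1580/200 = 7.9 MeV/nucleon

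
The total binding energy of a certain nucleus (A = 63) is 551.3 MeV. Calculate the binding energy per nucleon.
B.E./A = 551.3/63 = 8.751 MeV/nucleon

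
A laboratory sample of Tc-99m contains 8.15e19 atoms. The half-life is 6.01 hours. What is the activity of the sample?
A = λN = 9.4e18 decays/hour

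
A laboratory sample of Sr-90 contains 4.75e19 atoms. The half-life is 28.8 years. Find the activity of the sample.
A = λN = 1.143e18 decays/year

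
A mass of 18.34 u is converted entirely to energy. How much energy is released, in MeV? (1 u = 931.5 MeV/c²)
E = mc² = 17080 MeV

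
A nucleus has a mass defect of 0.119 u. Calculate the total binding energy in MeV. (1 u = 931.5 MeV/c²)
B.E. = Δm × 931.5 = 110.8 MeV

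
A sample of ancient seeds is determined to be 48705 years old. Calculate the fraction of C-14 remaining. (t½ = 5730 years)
N/N₀ = (1/2)^(t/t½) = 0.002762 = 0.276%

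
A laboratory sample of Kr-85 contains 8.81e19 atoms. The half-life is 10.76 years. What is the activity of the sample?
A = λN = 5.675e18 decays/year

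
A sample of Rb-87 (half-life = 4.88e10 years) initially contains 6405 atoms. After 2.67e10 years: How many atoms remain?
N = N₀(1/2)^(t/t½) = 4383 atoms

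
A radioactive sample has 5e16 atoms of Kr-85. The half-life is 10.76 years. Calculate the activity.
A = λN = 3.221e15 decays/year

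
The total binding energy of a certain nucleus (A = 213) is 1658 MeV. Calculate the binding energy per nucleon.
B.E./A = 1658/213 = 7.784 MeV/nucleon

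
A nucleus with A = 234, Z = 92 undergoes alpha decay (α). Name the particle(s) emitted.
α particle = ⁴₂He (2 protons + 2 neutrons)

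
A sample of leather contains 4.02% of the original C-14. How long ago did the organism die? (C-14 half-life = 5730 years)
Age = t½ × log₂(1/ratio) = 26570 years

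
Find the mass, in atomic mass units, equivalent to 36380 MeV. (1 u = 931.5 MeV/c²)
m = E/c² = 39.06 u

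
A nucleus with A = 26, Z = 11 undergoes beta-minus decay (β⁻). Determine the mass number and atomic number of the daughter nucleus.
Daughter: A = 26, Z = 12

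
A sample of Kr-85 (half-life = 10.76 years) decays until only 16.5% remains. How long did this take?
t = t½ × log₂(N₀/N) = 27.97 years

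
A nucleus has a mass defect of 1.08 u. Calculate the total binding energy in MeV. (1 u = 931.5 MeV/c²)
B.E. = Δm × 931.5 = 1006 MeV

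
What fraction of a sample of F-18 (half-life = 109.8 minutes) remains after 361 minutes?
N/N₀ = (1/2)^(t/t½) = 0.1024 = 10.2%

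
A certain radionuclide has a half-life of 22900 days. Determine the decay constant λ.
λ = ln(2)/t½ = 3.027e-5 day⁻¹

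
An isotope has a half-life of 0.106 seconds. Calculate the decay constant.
λ = ln(2)/t½ = 6.539 second⁻¹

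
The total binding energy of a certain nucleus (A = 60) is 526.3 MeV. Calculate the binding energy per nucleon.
B.E./A = 526.3/60 = 8.772 MeV/nucleon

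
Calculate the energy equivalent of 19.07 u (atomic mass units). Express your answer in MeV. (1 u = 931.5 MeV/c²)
E = mc² = 17760 MeV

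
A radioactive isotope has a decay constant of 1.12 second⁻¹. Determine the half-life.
t½ = ln(2)/λ = 0.6189 seconds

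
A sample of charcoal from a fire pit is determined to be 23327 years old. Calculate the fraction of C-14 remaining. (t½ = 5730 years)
N/N₀ = (1/2)^(t/t½) = 0.0595 = 5.95%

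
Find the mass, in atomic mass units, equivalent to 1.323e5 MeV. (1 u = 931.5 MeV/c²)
m = E/c² = 142 u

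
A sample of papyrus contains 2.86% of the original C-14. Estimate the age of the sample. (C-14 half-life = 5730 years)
Age = t½ × log₂(1/ratio) = 29380 years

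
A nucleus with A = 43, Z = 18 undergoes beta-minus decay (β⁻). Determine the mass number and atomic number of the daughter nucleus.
Daughter: A = 43, Z = 19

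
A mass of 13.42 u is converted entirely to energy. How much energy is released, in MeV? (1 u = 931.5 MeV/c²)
E = mc² = 12500 MeV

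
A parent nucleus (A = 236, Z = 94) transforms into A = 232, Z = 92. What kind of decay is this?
ΔA = -4, ΔZ = -2 ⇒ alpha decay (α)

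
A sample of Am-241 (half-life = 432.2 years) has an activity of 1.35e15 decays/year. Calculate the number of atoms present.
N = A/λ = 8.418e17 atoms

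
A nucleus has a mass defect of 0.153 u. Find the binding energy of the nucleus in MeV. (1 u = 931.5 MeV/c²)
B.E. = Δm × 931.5 = 142.5 MeV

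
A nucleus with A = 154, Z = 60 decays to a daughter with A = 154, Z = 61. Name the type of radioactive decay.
ΔA = 0, ΔZ = +1 ⇒ beta-minus decay (β⁻)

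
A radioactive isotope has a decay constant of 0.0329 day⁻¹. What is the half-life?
t½ = ln(2)/λ = 21.07 days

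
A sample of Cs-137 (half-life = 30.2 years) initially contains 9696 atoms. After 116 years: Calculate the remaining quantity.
N = N₀(1/2)^(t/t½) = 676.6 atoms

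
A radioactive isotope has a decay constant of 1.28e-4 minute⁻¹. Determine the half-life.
t½ = ln(2)/λ = 5415 minutes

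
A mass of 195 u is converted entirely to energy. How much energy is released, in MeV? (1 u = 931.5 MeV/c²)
E = mc² = 1.816e5 MeV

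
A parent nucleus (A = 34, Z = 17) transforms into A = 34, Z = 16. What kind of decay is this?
ΔA = 0, ΔZ = -1 ⇒ beta-plus decay (β⁺) or electron capture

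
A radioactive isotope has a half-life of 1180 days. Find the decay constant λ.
λ = ln(2)/t½ = 5.874e-4 day⁻¹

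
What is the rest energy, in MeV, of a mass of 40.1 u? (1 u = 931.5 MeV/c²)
E = mc² = 37350 MeV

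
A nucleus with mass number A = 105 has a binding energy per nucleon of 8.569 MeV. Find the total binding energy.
B.E. = 8.569 × 105 = 899.7 MeV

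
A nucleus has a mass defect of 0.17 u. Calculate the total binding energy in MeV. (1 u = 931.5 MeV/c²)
B.E. = Δm × 931.5 = 158.4 MeV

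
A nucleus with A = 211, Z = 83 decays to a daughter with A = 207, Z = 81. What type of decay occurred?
ΔA = -4, ΔZ = -2 ⇒ alpha decay (α)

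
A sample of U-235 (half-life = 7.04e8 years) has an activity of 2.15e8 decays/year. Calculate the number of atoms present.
N = A/λ = 2.184e17 atoms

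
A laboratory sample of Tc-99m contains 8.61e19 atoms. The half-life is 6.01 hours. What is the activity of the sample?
A = λN = 9.93e18 decays/hour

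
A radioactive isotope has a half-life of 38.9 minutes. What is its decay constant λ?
λ = ln(2)/t½ = 0.01782 minute⁻¹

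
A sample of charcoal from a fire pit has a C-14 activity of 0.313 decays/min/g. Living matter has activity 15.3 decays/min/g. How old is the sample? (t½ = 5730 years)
Age = t½ × log₂(A₀/A) = 32150 years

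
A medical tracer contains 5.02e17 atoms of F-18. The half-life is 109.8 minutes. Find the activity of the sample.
A = λN = 3.169e15 decays/minute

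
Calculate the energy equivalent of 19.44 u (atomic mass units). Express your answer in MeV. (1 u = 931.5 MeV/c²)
E = mc² = 18110 MeV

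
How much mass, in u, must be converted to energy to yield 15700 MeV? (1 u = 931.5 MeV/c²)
m = E/c² = 16.85 u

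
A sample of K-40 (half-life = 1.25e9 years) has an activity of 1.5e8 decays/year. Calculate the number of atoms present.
N = A/λ = 2.705e17 atoms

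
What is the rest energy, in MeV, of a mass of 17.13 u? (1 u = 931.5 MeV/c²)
E = mc² = 15960 MeV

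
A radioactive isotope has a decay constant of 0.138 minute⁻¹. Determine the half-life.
t½ = ln(2)/λ = 5.023 minutes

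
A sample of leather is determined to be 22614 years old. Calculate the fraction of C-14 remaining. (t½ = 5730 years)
N/N₀ = (1/2)^(t/t½) = 0.06486 = 6.49%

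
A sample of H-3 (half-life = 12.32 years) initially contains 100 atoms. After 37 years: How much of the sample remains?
N = N₀(1/2)^(t/t½) = 12.47 atoms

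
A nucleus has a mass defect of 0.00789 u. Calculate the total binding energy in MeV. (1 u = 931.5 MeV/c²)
B.E. = Δm × 931.5 = 7.35 MeV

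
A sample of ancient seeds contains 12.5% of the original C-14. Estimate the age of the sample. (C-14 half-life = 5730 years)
Age = t½ × log₂(1/ratio) = 17190 years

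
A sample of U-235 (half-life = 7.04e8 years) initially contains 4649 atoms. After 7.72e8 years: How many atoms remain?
N = N₀(1/2)^(t/t½) = 2174 atoms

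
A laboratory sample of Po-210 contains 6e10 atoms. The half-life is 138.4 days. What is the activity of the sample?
A = λN = 3.005e8 decays/day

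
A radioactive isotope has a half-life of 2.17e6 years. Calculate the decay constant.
λ = ln(2)/t½ = 3.194e-7 year⁻¹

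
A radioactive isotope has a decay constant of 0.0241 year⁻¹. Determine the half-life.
t½ = ln(2)/λ = 28.76 years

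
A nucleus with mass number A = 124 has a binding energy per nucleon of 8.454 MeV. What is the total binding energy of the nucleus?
B.E. = 8.454 × 124 = 1048 MeV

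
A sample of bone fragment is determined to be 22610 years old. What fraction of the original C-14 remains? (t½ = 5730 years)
N/N₀ = (1/2)^(t/t½) = 0.06489 = 6.49%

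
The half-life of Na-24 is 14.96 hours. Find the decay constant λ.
λ = ln(2)/t½ = 0.04633 hour⁻¹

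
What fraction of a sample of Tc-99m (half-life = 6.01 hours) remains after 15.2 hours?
N/N₀ = (1/2)^(t/t½) = 0.1732 = 17.3%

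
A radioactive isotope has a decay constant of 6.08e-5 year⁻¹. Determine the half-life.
t½ = ln(2)/λ = 11400 years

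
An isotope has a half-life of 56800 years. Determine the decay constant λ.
λ = ln(2)/t½ = 1.22e-5 year⁻¹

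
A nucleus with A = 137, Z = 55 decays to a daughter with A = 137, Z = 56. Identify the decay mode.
ΔA = 0, ΔZ = +1 ⇒ beta-minus decay (β⁻)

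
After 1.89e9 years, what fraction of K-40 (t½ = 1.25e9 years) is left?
N/N₀ = (1/2)^(t/t½) = 0.3506 = 35.1%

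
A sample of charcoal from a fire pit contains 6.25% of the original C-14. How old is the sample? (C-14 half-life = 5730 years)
Age = t½ × log₂(1/ratio) = 22920 years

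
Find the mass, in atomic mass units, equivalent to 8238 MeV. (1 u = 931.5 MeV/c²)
m = E/c² = 8.844 u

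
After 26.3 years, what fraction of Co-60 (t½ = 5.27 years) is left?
N/N₀ = (1/2)^(t/t½) = 0.03146 = 3.15%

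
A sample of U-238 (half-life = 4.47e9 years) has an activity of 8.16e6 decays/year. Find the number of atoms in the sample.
N = A/λ = 5.262e16 atoms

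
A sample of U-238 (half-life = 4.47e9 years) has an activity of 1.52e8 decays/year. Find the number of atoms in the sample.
N = A/λ = 9.802e17 atoms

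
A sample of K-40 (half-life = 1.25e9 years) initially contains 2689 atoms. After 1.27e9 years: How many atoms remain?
N = N₀(1/2)^(t/t½) = 1330 atoms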